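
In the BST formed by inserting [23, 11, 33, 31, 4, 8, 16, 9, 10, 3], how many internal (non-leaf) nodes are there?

Tree built from: [23, 11, 33, 31, 4, 8, 16, 9, 10, 3]
Tree (level-order array): [23, 11, 33, 4, 16, 31, None, 3, 8, None, None, None, None, None, None, None, 9, None, 10]
Rule: An internal node has at least one child.
Per-node child counts:
  node 23: 2 child(ren)
  node 11: 2 child(ren)
  node 4: 2 child(ren)
  node 3: 0 child(ren)
  node 8: 1 child(ren)
  node 9: 1 child(ren)
  node 10: 0 child(ren)
  node 16: 0 child(ren)
  node 33: 1 child(ren)
  node 31: 0 child(ren)
Matching nodes: [23, 11, 4, 8, 9, 33]
Count of internal (non-leaf) nodes: 6


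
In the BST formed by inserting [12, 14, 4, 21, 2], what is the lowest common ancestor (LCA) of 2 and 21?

Tree insertion order: [12, 14, 4, 21, 2]
Tree (level-order array): [12, 4, 14, 2, None, None, 21]
In a BST, the LCA of p=2, q=21 is the first node v on the
root-to-leaf path with p <= v <= q (go left if both < v, right if both > v).
Walk from root:
  at 12: 2 <= 12 <= 21, this is the LCA
LCA = 12


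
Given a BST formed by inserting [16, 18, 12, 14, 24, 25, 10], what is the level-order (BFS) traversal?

Tree insertion order: [16, 18, 12, 14, 24, 25, 10]
Tree (level-order array): [16, 12, 18, 10, 14, None, 24, None, None, None, None, None, 25]
BFS from the root, enqueuing left then right child of each popped node:
  queue [16] -> pop 16, enqueue [12, 18], visited so far: [16]
  queue [12, 18] -> pop 12, enqueue [10, 14], visited so far: [16, 12]
  queue [18, 10, 14] -> pop 18, enqueue [24], visited so far: [16, 12, 18]
  queue [10, 14, 24] -> pop 10, enqueue [none], visited so far: [16, 12, 18, 10]
  queue [14, 24] -> pop 14, enqueue [none], visited so far: [16, 12, 18, 10, 14]
  queue [24] -> pop 24, enqueue [25], visited so far: [16, 12, 18, 10, 14, 24]
  queue [25] -> pop 25, enqueue [none], visited so far: [16, 12, 18, 10, 14, 24, 25]
Result: [16, 12, 18, 10, 14, 24, 25]


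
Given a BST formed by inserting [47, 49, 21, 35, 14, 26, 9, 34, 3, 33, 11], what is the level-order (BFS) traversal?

Tree insertion order: [47, 49, 21, 35, 14, 26, 9, 34, 3, 33, 11]
Tree (level-order array): [47, 21, 49, 14, 35, None, None, 9, None, 26, None, 3, 11, None, 34, None, None, None, None, 33]
BFS from the root, enqueuing left then right child of each popped node:
  queue [47] -> pop 47, enqueue [21, 49], visited so far: [47]
  queue [21, 49] -> pop 21, enqueue [14, 35], visited so far: [47, 21]
  queue [49, 14, 35] -> pop 49, enqueue [none], visited so far: [47, 21, 49]
  queue [14, 35] -> pop 14, enqueue [9], visited so far: [47, 21, 49, 14]
  queue [35, 9] -> pop 35, enqueue [26], visited so far: [47, 21, 49, 14, 35]
  queue [9, 26] -> pop 9, enqueue [3, 11], visited so far: [47, 21, 49, 14, 35, 9]
  queue [26, 3, 11] -> pop 26, enqueue [34], visited so far: [47, 21, 49, 14, 35, 9, 26]
  queue [3, 11, 34] -> pop 3, enqueue [none], visited so far: [47, 21, 49, 14, 35, 9, 26, 3]
  queue [11, 34] -> pop 11, enqueue [none], visited so far: [47, 21, 49, 14, 35, 9, 26, 3, 11]
  queue [34] -> pop 34, enqueue [33], visited so far: [47, 21, 49, 14, 35, 9, 26, 3, 11, 34]
  queue [33] -> pop 33, enqueue [none], visited so far: [47, 21, 49, 14, 35, 9, 26, 3, 11, 34, 33]
Result: [47, 21, 49, 14, 35, 9, 26, 3, 11, 34, 33]


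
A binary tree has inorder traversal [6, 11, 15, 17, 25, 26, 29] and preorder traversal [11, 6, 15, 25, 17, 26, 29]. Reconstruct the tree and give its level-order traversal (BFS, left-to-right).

Inorder:  [6, 11, 15, 17, 25, 26, 29]
Preorder: [11, 6, 15, 25, 17, 26, 29]
Algorithm: preorder visits root first, so consume preorder in order;
for each root, split the current inorder slice at that value into
left-subtree inorder and right-subtree inorder, then recurse.
Recursive splits:
  root=11; inorder splits into left=[6], right=[15, 17, 25, 26, 29]
  root=6; inorder splits into left=[], right=[]
  root=15; inorder splits into left=[], right=[17, 25, 26, 29]
  root=25; inorder splits into left=[17], right=[26, 29]
  root=17; inorder splits into left=[], right=[]
  root=26; inorder splits into left=[], right=[29]
  root=29; inorder splits into left=[], right=[]
Reconstructed level-order: [11, 6, 15, 25, 17, 26, 29]


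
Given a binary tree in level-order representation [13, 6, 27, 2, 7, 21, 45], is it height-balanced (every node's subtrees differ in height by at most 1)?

Tree (level-order array): [13, 6, 27, 2, 7, 21, 45]
Definition: a tree is height-balanced if, at every node, |h(left) - h(right)| <= 1 (empty subtree has height -1).
Bottom-up per-node check:
  node 2: h_left=-1, h_right=-1, diff=0 [OK], height=0
  node 7: h_left=-1, h_right=-1, diff=0 [OK], height=0
  node 6: h_left=0, h_right=0, diff=0 [OK], height=1
  node 21: h_left=-1, h_right=-1, diff=0 [OK], height=0
  node 45: h_left=-1, h_right=-1, diff=0 [OK], height=0
  node 27: h_left=0, h_right=0, diff=0 [OK], height=1
  node 13: h_left=1, h_right=1, diff=0 [OK], height=2
All nodes satisfy the balance condition.
Result: Balanced


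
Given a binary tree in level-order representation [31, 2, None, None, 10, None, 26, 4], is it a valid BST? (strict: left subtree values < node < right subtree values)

Level-order array: [31, 2, None, None, 10, None, 26, 4]
Validate using subtree bounds (lo, hi): at each node, require lo < value < hi,
then recurse left with hi=value and right with lo=value.
Preorder trace (stopping at first violation):
  at node 31 with bounds (-inf, +inf): OK
  at node 2 with bounds (-inf, 31): OK
  at node 10 with bounds (2, 31): OK
  at node 26 with bounds (10, 31): OK
  at node 4 with bounds (10, 26): VIOLATION
Node 4 violates its bound: not (10 < 4 < 26).
Result: Not a valid BST


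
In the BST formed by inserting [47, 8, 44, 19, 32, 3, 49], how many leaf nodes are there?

Tree built from: [47, 8, 44, 19, 32, 3, 49]
Tree (level-order array): [47, 8, 49, 3, 44, None, None, None, None, 19, None, None, 32]
Rule: A leaf has 0 children.
Per-node child counts:
  node 47: 2 child(ren)
  node 8: 2 child(ren)
  node 3: 0 child(ren)
  node 44: 1 child(ren)
  node 19: 1 child(ren)
  node 32: 0 child(ren)
  node 49: 0 child(ren)
Matching nodes: [3, 32, 49]
Count of leaf nodes: 3


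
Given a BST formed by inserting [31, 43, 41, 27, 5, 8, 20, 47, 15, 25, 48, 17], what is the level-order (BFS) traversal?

Tree insertion order: [31, 43, 41, 27, 5, 8, 20, 47, 15, 25, 48, 17]
Tree (level-order array): [31, 27, 43, 5, None, 41, 47, None, 8, None, None, None, 48, None, 20, None, None, 15, 25, None, 17]
BFS from the root, enqueuing left then right child of each popped node:
  queue [31] -> pop 31, enqueue [27, 43], visited so far: [31]
  queue [27, 43] -> pop 27, enqueue [5], visited so far: [31, 27]
  queue [43, 5] -> pop 43, enqueue [41, 47], visited so far: [31, 27, 43]
  queue [5, 41, 47] -> pop 5, enqueue [8], visited so far: [31, 27, 43, 5]
  queue [41, 47, 8] -> pop 41, enqueue [none], visited so far: [31, 27, 43, 5, 41]
  queue [47, 8] -> pop 47, enqueue [48], visited so far: [31, 27, 43, 5, 41, 47]
  queue [8, 48] -> pop 8, enqueue [20], visited so far: [31, 27, 43, 5, 41, 47, 8]
  queue [48, 20] -> pop 48, enqueue [none], visited so far: [31, 27, 43, 5, 41, 47, 8, 48]
  queue [20] -> pop 20, enqueue [15, 25], visited so far: [31, 27, 43, 5, 41, 47, 8, 48, 20]
  queue [15, 25] -> pop 15, enqueue [17], visited so far: [31, 27, 43, 5, 41, 47, 8, 48, 20, 15]
  queue [25, 17] -> pop 25, enqueue [none], visited so far: [31, 27, 43, 5, 41, 47, 8, 48, 20, 15, 25]
  queue [17] -> pop 17, enqueue [none], visited so far: [31, 27, 43, 5, 41, 47, 8, 48, 20, 15, 25, 17]
Result: [31, 27, 43, 5, 41, 47, 8, 48, 20, 15, 25, 17]


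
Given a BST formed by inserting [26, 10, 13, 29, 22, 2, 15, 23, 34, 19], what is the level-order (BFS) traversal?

Tree insertion order: [26, 10, 13, 29, 22, 2, 15, 23, 34, 19]
Tree (level-order array): [26, 10, 29, 2, 13, None, 34, None, None, None, 22, None, None, 15, 23, None, 19]
BFS from the root, enqueuing left then right child of each popped node:
  queue [26] -> pop 26, enqueue [10, 29], visited so far: [26]
  queue [10, 29] -> pop 10, enqueue [2, 13], visited so far: [26, 10]
  queue [29, 2, 13] -> pop 29, enqueue [34], visited so far: [26, 10, 29]
  queue [2, 13, 34] -> pop 2, enqueue [none], visited so far: [26, 10, 29, 2]
  queue [13, 34] -> pop 13, enqueue [22], visited so far: [26, 10, 29, 2, 13]
  queue [34, 22] -> pop 34, enqueue [none], visited so far: [26, 10, 29, 2, 13, 34]
  queue [22] -> pop 22, enqueue [15, 23], visited so far: [26, 10, 29, 2, 13, 34, 22]
  queue [15, 23] -> pop 15, enqueue [19], visited so far: [26, 10, 29, 2, 13, 34, 22, 15]
  queue [23, 19] -> pop 23, enqueue [none], visited so far: [26, 10, 29, 2, 13, 34, 22, 15, 23]
  queue [19] -> pop 19, enqueue [none], visited so far: [26, 10, 29, 2, 13, 34, 22, 15, 23, 19]
Result: [26, 10, 29, 2, 13, 34, 22, 15, 23, 19]


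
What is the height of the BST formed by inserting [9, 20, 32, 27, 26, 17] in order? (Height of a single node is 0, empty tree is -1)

Insertion order: [9, 20, 32, 27, 26, 17]
Tree (level-order array): [9, None, 20, 17, 32, None, None, 27, None, 26]
Compute height bottom-up (empty subtree = -1):
  height(17) = 1 + max(-1, -1) = 0
  height(26) = 1 + max(-1, -1) = 0
  height(27) = 1 + max(0, -1) = 1
  height(32) = 1 + max(1, -1) = 2
  height(20) = 1 + max(0, 2) = 3
  height(9) = 1 + max(-1, 3) = 4
Height = 4


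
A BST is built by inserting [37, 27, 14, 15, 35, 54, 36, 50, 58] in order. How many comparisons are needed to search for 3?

Search path for 3: 37 -> 27 -> 14
Found: False
Comparisons: 3


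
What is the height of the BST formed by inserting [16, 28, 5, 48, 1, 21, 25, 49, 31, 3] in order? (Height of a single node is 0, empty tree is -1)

Insertion order: [16, 28, 5, 48, 1, 21, 25, 49, 31, 3]
Tree (level-order array): [16, 5, 28, 1, None, 21, 48, None, 3, None, 25, 31, 49]
Compute height bottom-up (empty subtree = -1):
  height(3) = 1 + max(-1, -1) = 0
  height(1) = 1 + max(-1, 0) = 1
  height(5) = 1 + max(1, -1) = 2
  height(25) = 1 + max(-1, -1) = 0
  height(21) = 1 + max(-1, 0) = 1
  height(31) = 1 + max(-1, -1) = 0
  height(49) = 1 + max(-1, -1) = 0
  height(48) = 1 + max(0, 0) = 1
  height(28) = 1 + max(1, 1) = 2
  height(16) = 1 + max(2, 2) = 3
Height = 3


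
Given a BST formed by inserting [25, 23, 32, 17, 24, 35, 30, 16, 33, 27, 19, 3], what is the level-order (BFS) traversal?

Tree insertion order: [25, 23, 32, 17, 24, 35, 30, 16, 33, 27, 19, 3]
Tree (level-order array): [25, 23, 32, 17, 24, 30, 35, 16, 19, None, None, 27, None, 33, None, 3]
BFS from the root, enqueuing left then right child of each popped node:
  queue [25] -> pop 25, enqueue [23, 32], visited so far: [25]
  queue [23, 32] -> pop 23, enqueue [17, 24], visited so far: [25, 23]
  queue [32, 17, 24] -> pop 32, enqueue [30, 35], visited so far: [25, 23, 32]
  queue [17, 24, 30, 35] -> pop 17, enqueue [16, 19], visited so far: [25, 23, 32, 17]
  queue [24, 30, 35, 16, 19] -> pop 24, enqueue [none], visited so far: [25, 23, 32, 17, 24]
  queue [30, 35, 16, 19] -> pop 30, enqueue [27], visited so far: [25, 23, 32, 17, 24, 30]
  queue [35, 16, 19, 27] -> pop 35, enqueue [33], visited so far: [25, 23, 32, 17, 24, 30, 35]
  queue [16, 19, 27, 33] -> pop 16, enqueue [3], visited so far: [25, 23, 32, 17, 24, 30, 35, 16]
  queue [19, 27, 33, 3] -> pop 19, enqueue [none], visited so far: [25, 23, 32, 17, 24, 30, 35, 16, 19]
  queue [27, 33, 3] -> pop 27, enqueue [none], visited so far: [25, 23, 32, 17, 24, 30, 35, 16, 19, 27]
  queue [33, 3] -> pop 33, enqueue [none], visited so far: [25, 23, 32, 17, 24, 30, 35, 16, 19, 27, 33]
  queue [3] -> pop 3, enqueue [none], visited so far: [25, 23, 32, 17, 24, 30, 35, 16, 19, 27, 33, 3]
Result: [25, 23, 32, 17, 24, 30, 35, 16, 19, 27, 33, 3]


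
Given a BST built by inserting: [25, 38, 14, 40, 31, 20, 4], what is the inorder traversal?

Tree insertion order: [25, 38, 14, 40, 31, 20, 4]
Tree (level-order array): [25, 14, 38, 4, 20, 31, 40]
Inorder traversal: [4, 14, 20, 25, 31, 38, 40]


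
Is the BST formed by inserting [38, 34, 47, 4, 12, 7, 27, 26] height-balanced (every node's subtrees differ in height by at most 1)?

Tree (level-order array): [38, 34, 47, 4, None, None, None, None, 12, 7, 27, None, None, 26]
Definition: a tree is height-balanced if, at every node, |h(left) - h(right)| <= 1 (empty subtree has height -1).
Bottom-up per-node check:
  node 7: h_left=-1, h_right=-1, diff=0 [OK], height=0
  node 26: h_left=-1, h_right=-1, diff=0 [OK], height=0
  node 27: h_left=0, h_right=-1, diff=1 [OK], height=1
  node 12: h_left=0, h_right=1, diff=1 [OK], height=2
  node 4: h_left=-1, h_right=2, diff=3 [FAIL (|-1-2|=3 > 1)], height=3
  node 34: h_left=3, h_right=-1, diff=4 [FAIL (|3--1|=4 > 1)], height=4
  node 47: h_left=-1, h_right=-1, diff=0 [OK], height=0
  node 38: h_left=4, h_right=0, diff=4 [FAIL (|4-0|=4 > 1)], height=5
Node 4 violates the condition: |-1 - 2| = 3 > 1.
Result: Not balanced


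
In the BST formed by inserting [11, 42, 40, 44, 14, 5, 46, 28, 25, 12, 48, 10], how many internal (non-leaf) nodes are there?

Tree built from: [11, 42, 40, 44, 14, 5, 46, 28, 25, 12, 48, 10]
Tree (level-order array): [11, 5, 42, None, 10, 40, 44, None, None, 14, None, None, 46, 12, 28, None, 48, None, None, 25]
Rule: An internal node has at least one child.
Per-node child counts:
  node 11: 2 child(ren)
  node 5: 1 child(ren)
  node 10: 0 child(ren)
  node 42: 2 child(ren)
  node 40: 1 child(ren)
  node 14: 2 child(ren)
  node 12: 0 child(ren)
  node 28: 1 child(ren)
  node 25: 0 child(ren)
  node 44: 1 child(ren)
  node 46: 1 child(ren)
  node 48: 0 child(ren)
Matching nodes: [11, 5, 42, 40, 14, 28, 44, 46]
Count of internal (non-leaf) nodes: 8


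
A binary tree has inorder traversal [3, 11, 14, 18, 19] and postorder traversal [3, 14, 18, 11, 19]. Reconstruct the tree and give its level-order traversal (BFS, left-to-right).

Inorder:   [3, 11, 14, 18, 19]
Postorder: [3, 14, 18, 11, 19]
Algorithm: postorder visits root last, so walk postorder right-to-left;
each value is the root of the current inorder slice — split it at that
value, recurse on the right subtree first, then the left.
Recursive splits:
  root=19; inorder splits into left=[3, 11, 14, 18], right=[]
  root=11; inorder splits into left=[3], right=[14, 18]
  root=18; inorder splits into left=[14], right=[]
  root=14; inorder splits into left=[], right=[]
  root=3; inorder splits into left=[], right=[]
Reconstructed level-order: [19, 11, 3, 18, 14]


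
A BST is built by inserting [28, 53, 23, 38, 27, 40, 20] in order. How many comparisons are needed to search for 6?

Search path for 6: 28 -> 23 -> 20
Found: False
Comparisons: 3


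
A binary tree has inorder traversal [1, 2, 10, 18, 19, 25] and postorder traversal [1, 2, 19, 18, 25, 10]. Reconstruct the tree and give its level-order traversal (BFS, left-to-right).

Inorder:   [1, 2, 10, 18, 19, 25]
Postorder: [1, 2, 19, 18, 25, 10]
Algorithm: postorder visits root last, so walk postorder right-to-left;
each value is the root of the current inorder slice — split it at that
value, recurse on the right subtree first, then the left.
Recursive splits:
  root=10; inorder splits into left=[1, 2], right=[18, 19, 25]
  root=25; inorder splits into left=[18, 19], right=[]
  root=18; inorder splits into left=[], right=[19]
  root=19; inorder splits into left=[], right=[]
  root=2; inorder splits into left=[1], right=[]
  root=1; inorder splits into left=[], right=[]
Reconstructed level-order: [10, 2, 25, 1, 18, 19]


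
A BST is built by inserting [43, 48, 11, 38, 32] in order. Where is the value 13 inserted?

Starting tree (level order): [43, 11, 48, None, 38, None, None, 32]
Insertion path: 43 -> 11 -> 38 -> 32
Result: insert 13 as left child of 32
Final tree (level order): [43, 11, 48, None, 38, None, None, 32, None, 13]


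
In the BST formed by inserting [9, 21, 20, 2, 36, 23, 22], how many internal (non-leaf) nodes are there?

Tree built from: [9, 21, 20, 2, 36, 23, 22]
Tree (level-order array): [9, 2, 21, None, None, 20, 36, None, None, 23, None, 22]
Rule: An internal node has at least one child.
Per-node child counts:
  node 9: 2 child(ren)
  node 2: 0 child(ren)
  node 21: 2 child(ren)
  node 20: 0 child(ren)
  node 36: 1 child(ren)
  node 23: 1 child(ren)
  node 22: 0 child(ren)
Matching nodes: [9, 21, 36, 23]
Count of internal (non-leaf) nodes: 4


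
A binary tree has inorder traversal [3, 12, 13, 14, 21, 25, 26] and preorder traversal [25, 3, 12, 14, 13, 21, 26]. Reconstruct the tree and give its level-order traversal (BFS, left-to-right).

Inorder:  [3, 12, 13, 14, 21, 25, 26]
Preorder: [25, 3, 12, 14, 13, 21, 26]
Algorithm: preorder visits root first, so consume preorder in order;
for each root, split the current inorder slice at that value into
left-subtree inorder and right-subtree inorder, then recurse.
Recursive splits:
  root=25; inorder splits into left=[3, 12, 13, 14, 21], right=[26]
  root=3; inorder splits into left=[], right=[12, 13, 14, 21]
  root=12; inorder splits into left=[], right=[13, 14, 21]
  root=14; inorder splits into left=[13], right=[21]
  root=13; inorder splits into left=[], right=[]
  root=21; inorder splits into left=[], right=[]
  root=26; inorder splits into left=[], right=[]
Reconstructed level-order: [25, 3, 26, 12, 14, 13, 21]


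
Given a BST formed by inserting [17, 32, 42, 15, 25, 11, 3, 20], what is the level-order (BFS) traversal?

Tree insertion order: [17, 32, 42, 15, 25, 11, 3, 20]
Tree (level-order array): [17, 15, 32, 11, None, 25, 42, 3, None, 20]
BFS from the root, enqueuing left then right child of each popped node:
  queue [17] -> pop 17, enqueue [15, 32], visited so far: [17]
  queue [15, 32] -> pop 15, enqueue [11], visited so far: [17, 15]
  queue [32, 11] -> pop 32, enqueue [25, 42], visited so far: [17, 15, 32]
  queue [11, 25, 42] -> pop 11, enqueue [3], visited so far: [17, 15, 32, 11]
  queue [25, 42, 3] -> pop 25, enqueue [20], visited so far: [17, 15, 32, 11, 25]
  queue [42, 3, 20] -> pop 42, enqueue [none], visited so far: [17, 15, 32, 11, 25, 42]
  queue [3, 20] -> pop 3, enqueue [none], visited so far: [17, 15, 32, 11, 25, 42, 3]
  queue [20] -> pop 20, enqueue [none], visited so far: [17, 15, 32, 11, 25, 42, 3, 20]
Result: [17, 15, 32, 11, 25, 42, 3, 20]


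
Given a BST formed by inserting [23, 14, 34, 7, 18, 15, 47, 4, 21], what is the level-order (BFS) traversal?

Tree insertion order: [23, 14, 34, 7, 18, 15, 47, 4, 21]
Tree (level-order array): [23, 14, 34, 7, 18, None, 47, 4, None, 15, 21]
BFS from the root, enqueuing left then right child of each popped node:
  queue [23] -> pop 23, enqueue [14, 34], visited so far: [23]
  queue [14, 34] -> pop 14, enqueue [7, 18], visited so far: [23, 14]
  queue [34, 7, 18] -> pop 34, enqueue [47], visited so far: [23, 14, 34]
  queue [7, 18, 47] -> pop 7, enqueue [4], visited so far: [23, 14, 34, 7]
  queue [18, 47, 4] -> pop 18, enqueue [15, 21], visited so far: [23, 14, 34, 7, 18]
  queue [47, 4, 15, 21] -> pop 47, enqueue [none], visited so far: [23, 14, 34, 7, 18, 47]
  queue [4, 15, 21] -> pop 4, enqueue [none], visited so far: [23, 14, 34, 7, 18, 47, 4]
  queue [15, 21] -> pop 15, enqueue [none], visited so far: [23, 14, 34, 7, 18, 47, 4, 15]
  queue [21] -> pop 21, enqueue [none], visited so far: [23, 14, 34, 7, 18, 47, 4, 15, 21]
Result: [23, 14, 34, 7, 18, 47, 4, 15, 21]


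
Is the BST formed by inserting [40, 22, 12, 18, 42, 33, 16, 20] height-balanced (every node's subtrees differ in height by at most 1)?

Tree (level-order array): [40, 22, 42, 12, 33, None, None, None, 18, None, None, 16, 20]
Definition: a tree is height-balanced if, at every node, |h(left) - h(right)| <= 1 (empty subtree has height -1).
Bottom-up per-node check:
  node 16: h_left=-1, h_right=-1, diff=0 [OK], height=0
  node 20: h_left=-1, h_right=-1, diff=0 [OK], height=0
  node 18: h_left=0, h_right=0, diff=0 [OK], height=1
  node 12: h_left=-1, h_right=1, diff=2 [FAIL (|-1-1|=2 > 1)], height=2
  node 33: h_left=-1, h_right=-1, diff=0 [OK], height=0
  node 22: h_left=2, h_right=0, diff=2 [FAIL (|2-0|=2 > 1)], height=3
  node 42: h_left=-1, h_right=-1, diff=0 [OK], height=0
  node 40: h_left=3, h_right=0, diff=3 [FAIL (|3-0|=3 > 1)], height=4
Node 12 violates the condition: |-1 - 1| = 2 > 1.
Result: Not balanced


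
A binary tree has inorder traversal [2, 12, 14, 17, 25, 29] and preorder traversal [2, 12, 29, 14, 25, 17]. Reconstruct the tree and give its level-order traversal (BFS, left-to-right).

Inorder:  [2, 12, 14, 17, 25, 29]
Preorder: [2, 12, 29, 14, 25, 17]
Algorithm: preorder visits root first, so consume preorder in order;
for each root, split the current inorder slice at that value into
left-subtree inorder and right-subtree inorder, then recurse.
Recursive splits:
  root=2; inorder splits into left=[], right=[12, 14, 17, 25, 29]
  root=12; inorder splits into left=[], right=[14, 17, 25, 29]
  root=29; inorder splits into left=[14, 17, 25], right=[]
  root=14; inorder splits into left=[], right=[17, 25]
  root=25; inorder splits into left=[17], right=[]
  root=17; inorder splits into left=[], right=[]
Reconstructed level-order: [2, 12, 29, 14, 25, 17]


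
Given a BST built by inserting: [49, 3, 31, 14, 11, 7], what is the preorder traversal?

Tree insertion order: [49, 3, 31, 14, 11, 7]
Tree (level-order array): [49, 3, None, None, 31, 14, None, 11, None, 7]
Preorder traversal: [49, 3, 31, 14, 11, 7]


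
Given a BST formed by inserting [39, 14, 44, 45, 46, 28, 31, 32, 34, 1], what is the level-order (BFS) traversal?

Tree insertion order: [39, 14, 44, 45, 46, 28, 31, 32, 34, 1]
Tree (level-order array): [39, 14, 44, 1, 28, None, 45, None, None, None, 31, None, 46, None, 32, None, None, None, 34]
BFS from the root, enqueuing left then right child of each popped node:
  queue [39] -> pop 39, enqueue [14, 44], visited so far: [39]
  queue [14, 44] -> pop 14, enqueue [1, 28], visited so far: [39, 14]
  queue [44, 1, 28] -> pop 44, enqueue [45], visited so far: [39, 14, 44]
  queue [1, 28, 45] -> pop 1, enqueue [none], visited so far: [39, 14, 44, 1]
  queue [28, 45] -> pop 28, enqueue [31], visited so far: [39, 14, 44, 1, 28]
  queue [45, 31] -> pop 45, enqueue [46], visited so far: [39, 14, 44, 1, 28, 45]
  queue [31, 46] -> pop 31, enqueue [32], visited so far: [39, 14, 44, 1, 28, 45, 31]
  queue [46, 32] -> pop 46, enqueue [none], visited so far: [39, 14, 44, 1, 28, 45, 31, 46]
  queue [32] -> pop 32, enqueue [34], visited so far: [39, 14, 44, 1, 28, 45, 31, 46, 32]
  queue [34] -> pop 34, enqueue [none], visited so far: [39, 14, 44, 1, 28, 45, 31, 46, 32, 34]
Result: [39, 14, 44, 1, 28, 45, 31, 46, 32, 34]


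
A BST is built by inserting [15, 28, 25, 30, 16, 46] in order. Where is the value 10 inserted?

Starting tree (level order): [15, None, 28, 25, 30, 16, None, None, 46]
Insertion path: 15
Result: insert 10 as left child of 15
Final tree (level order): [15, 10, 28, None, None, 25, 30, 16, None, None, 46]


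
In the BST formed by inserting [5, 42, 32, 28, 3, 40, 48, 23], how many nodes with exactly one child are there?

Tree built from: [5, 42, 32, 28, 3, 40, 48, 23]
Tree (level-order array): [5, 3, 42, None, None, 32, 48, 28, 40, None, None, 23]
Rule: These are nodes with exactly 1 non-null child.
Per-node child counts:
  node 5: 2 child(ren)
  node 3: 0 child(ren)
  node 42: 2 child(ren)
  node 32: 2 child(ren)
  node 28: 1 child(ren)
  node 23: 0 child(ren)
  node 40: 0 child(ren)
  node 48: 0 child(ren)
Matching nodes: [28]
Count of nodes with exactly one child: 1


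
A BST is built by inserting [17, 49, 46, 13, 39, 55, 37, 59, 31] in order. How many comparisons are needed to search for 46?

Search path for 46: 17 -> 49 -> 46
Found: True
Comparisons: 3


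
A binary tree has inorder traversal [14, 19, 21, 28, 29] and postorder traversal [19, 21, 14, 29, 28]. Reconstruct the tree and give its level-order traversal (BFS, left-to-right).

Inorder:   [14, 19, 21, 28, 29]
Postorder: [19, 21, 14, 29, 28]
Algorithm: postorder visits root last, so walk postorder right-to-left;
each value is the root of the current inorder slice — split it at that
value, recurse on the right subtree first, then the left.
Recursive splits:
  root=28; inorder splits into left=[14, 19, 21], right=[29]
  root=29; inorder splits into left=[], right=[]
  root=14; inorder splits into left=[], right=[19, 21]
  root=21; inorder splits into left=[19], right=[]
  root=19; inorder splits into left=[], right=[]
Reconstructed level-order: [28, 14, 29, 21, 19]


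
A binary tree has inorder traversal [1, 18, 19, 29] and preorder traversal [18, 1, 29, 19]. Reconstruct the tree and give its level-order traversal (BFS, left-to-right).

Inorder:  [1, 18, 19, 29]
Preorder: [18, 1, 29, 19]
Algorithm: preorder visits root first, so consume preorder in order;
for each root, split the current inorder slice at that value into
left-subtree inorder and right-subtree inorder, then recurse.
Recursive splits:
  root=18; inorder splits into left=[1], right=[19, 29]
  root=1; inorder splits into left=[], right=[]
  root=29; inorder splits into left=[19], right=[]
  root=19; inorder splits into left=[], right=[]
Reconstructed level-order: [18, 1, 29, 19]


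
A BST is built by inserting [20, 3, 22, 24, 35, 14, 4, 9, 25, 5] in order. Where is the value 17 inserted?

Starting tree (level order): [20, 3, 22, None, 14, None, 24, 4, None, None, 35, None, 9, 25, None, 5]
Insertion path: 20 -> 3 -> 14
Result: insert 17 as right child of 14
Final tree (level order): [20, 3, 22, None, 14, None, 24, 4, 17, None, 35, None, 9, None, None, 25, None, 5]


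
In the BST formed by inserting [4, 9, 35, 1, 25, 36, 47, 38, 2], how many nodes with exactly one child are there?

Tree built from: [4, 9, 35, 1, 25, 36, 47, 38, 2]
Tree (level-order array): [4, 1, 9, None, 2, None, 35, None, None, 25, 36, None, None, None, 47, 38]
Rule: These are nodes with exactly 1 non-null child.
Per-node child counts:
  node 4: 2 child(ren)
  node 1: 1 child(ren)
  node 2: 0 child(ren)
  node 9: 1 child(ren)
  node 35: 2 child(ren)
  node 25: 0 child(ren)
  node 36: 1 child(ren)
  node 47: 1 child(ren)
  node 38: 0 child(ren)
Matching nodes: [1, 9, 36, 47]
Count of nodes with exactly one child: 4


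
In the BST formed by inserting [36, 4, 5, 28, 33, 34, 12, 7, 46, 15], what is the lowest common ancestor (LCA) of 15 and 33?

Tree insertion order: [36, 4, 5, 28, 33, 34, 12, 7, 46, 15]
Tree (level-order array): [36, 4, 46, None, 5, None, None, None, 28, 12, 33, 7, 15, None, 34]
In a BST, the LCA of p=15, q=33 is the first node v on the
root-to-leaf path with p <= v <= q (go left if both < v, right if both > v).
Walk from root:
  at 36: both 15 and 33 < 36, go left
  at 4: both 15 and 33 > 4, go right
  at 5: both 15 and 33 > 5, go right
  at 28: 15 <= 28 <= 33, this is the LCA
LCA = 28


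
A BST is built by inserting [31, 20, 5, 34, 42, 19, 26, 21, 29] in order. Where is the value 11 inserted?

Starting tree (level order): [31, 20, 34, 5, 26, None, 42, None, 19, 21, 29]
Insertion path: 31 -> 20 -> 5 -> 19
Result: insert 11 as left child of 19
Final tree (level order): [31, 20, 34, 5, 26, None, 42, None, 19, 21, 29, None, None, 11]


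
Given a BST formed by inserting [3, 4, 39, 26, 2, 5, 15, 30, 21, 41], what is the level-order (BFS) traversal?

Tree insertion order: [3, 4, 39, 26, 2, 5, 15, 30, 21, 41]
Tree (level-order array): [3, 2, 4, None, None, None, 39, 26, 41, 5, 30, None, None, None, 15, None, None, None, 21]
BFS from the root, enqueuing left then right child of each popped node:
  queue [3] -> pop 3, enqueue [2, 4], visited so far: [3]
  queue [2, 4] -> pop 2, enqueue [none], visited so far: [3, 2]
  queue [4] -> pop 4, enqueue [39], visited so far: [3, 2, 4]
  queue [39] -> pop 39, enqueue [26, 41], visited so far: [3, 2, 4, 39]
  queue [26, 41] -> pop 26, enqueue [5, 30], visited so far: [3, 2, 4, 39, 26]
  queue [41, 5, 30] -> pop 41, enqueue [none], visited so far: [3, 2, 4, 39, 26, 41]
  queue [5, 30] -> pop 5, enqueue [15], visited so far: [3, 2, 4, 39, 26, 41, 5]
  queue [30, 15] -> pop 30, enqueue [none], visited so far: [3, 2, 4, 39, 26, 41, 5, 30]
  queue [15] -> pop 15, enqueue [21], visited so far: [3, 2, 4, 39, 26, 41, 5, 30, 15]
  queue [21] -> pop 21, enqueue [none], visited so far: [3, 2, 4, 39, 26, 41, 5, 30, 15, 21]
Result: [3, 2, 4, 39, 26, 41, 5, 30, 15, 21]


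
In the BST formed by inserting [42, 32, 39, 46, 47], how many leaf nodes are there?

Tree built from: [42, 32, 39, 46, 47]
Tree (level-order array): [42, 32, 46, None, 39, None, 47]
Rule: A leaf has 0 children.
Per-node child counts:
  node 42: 2 child(ren)
  node 32: 1 child(ren)
  node 39: 0 child(ren)
  node 46: 1 child(ren)
  node 47: 0 child(ren)
Matching nodes: [39, 47]
Count of leaf nodes: 2


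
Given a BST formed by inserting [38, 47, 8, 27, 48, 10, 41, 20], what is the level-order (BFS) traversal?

Tree insertion order: [38, 47, 8, 27, 48, 10, 41, 20]
Tree (level-order array): [38, 8, 47, None, 27, 41, 48, 10, None, None, None, None, None, None, 20]
BFS from the root, enqueuing left then right child of each popped node:
  queue [38] -> pop 38, enqueue [8, 47], visited so far: [38]
  queue [8, 47] -> pop 8, enqueue [27], visited so far: [38, 8]
  queue [47, 27] -> pop 47, enqueue [41, 48], visited so far: [38, 8, 47]
  queue [27, 41, 48] -> pop 27, enqueue [10], visited so far: [38, 8, 47, 27]
  queue [41, 48, 10] -> pop 41, enqueue [none], visited so far: [38, 8, 47, 27, 41]
  queue [48, 10] -> pop 48, enqueue [none], visited so far: [38, 8, 47, 27, 41, 48]
  queue [10] -> pop 10, enqueue [20], visited so far: [38, 8, 47, 27, 41, 48, 10]
  queue [20] -> pop 20, enqueue [none], visited so far: [38, 8, 47, 27, 41, 48, 10, 20]
Result: [38, 8, 47, 27, 41, 48, 10, 20]


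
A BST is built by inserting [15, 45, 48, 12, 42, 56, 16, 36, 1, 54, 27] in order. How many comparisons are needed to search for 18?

Search path for 18: 15 -> 45 -> 42 -> 16 -> 36 -> 27
Found: False
Comparisons: 6


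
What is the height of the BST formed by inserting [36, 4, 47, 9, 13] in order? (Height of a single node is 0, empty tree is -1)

Insertion order: [36, 4, 47, 9, 13]
Tree (level-order array): [36, 4, 47, None, 9, None, None, None, 13]
Compute height bottom-up (empty subtree = -1):
  height(13) = 1 + max(-1, -1) = 0
  height(9) = 1 + max(-1, 0) = 1
  height(4) = 1 + max(-1, 1) = 2
  height(47) = 1 + max(-1, -1) = 0
  height(36) = 1 + max(2, 0) = 3
Height = 3


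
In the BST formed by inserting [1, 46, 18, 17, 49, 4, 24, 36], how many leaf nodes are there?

Tree built from: [1, 46, 18, 17, 49, 4, 24, 36]
Tree (level-order array): [1, None, 46, 18, 49, 17, 24, None, None, 4, None, None, 36]
Rule: A leaf has 0 children.
Per-node child counts:
  node 1: 1 child(ren)
  node 46: 2 child(ren)
  node 18: 2 child(ren)
  node 17: 1 child(ren)
  node 4: 0 child(ren)
  node 24: 1 child(ren)
  node 36: 0 child(ren)
  node 49: 0 child(ren)
Matching nodes: [4, 36, 49]
Count of leaf nodes: 3


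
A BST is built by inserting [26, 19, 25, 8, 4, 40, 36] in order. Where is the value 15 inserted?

Starting tree (level order): [26, 19, 40, 8, 25, 36, None, 4]
Insertion path: 26 -> 19 -> 8
Result: insert 15 as right child of 8
Final tree (level order): [26, 19, 40, 8, 25, 36, None, 4, 15]


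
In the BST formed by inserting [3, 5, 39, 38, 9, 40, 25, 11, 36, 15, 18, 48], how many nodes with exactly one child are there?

Tree built from: [3, 5, 39, 38, 9, 40, 25, 11, 36, 15, 18, 48]
Tree (level-order array): [3, None, 5, None, 39, 38, 40, 9, None, None, 48, None, 25, None, None, 11, 36, None, 15, None, None, None, 18]
Rule: These are nodes with exactly 1 non-null child.
Per-node child counts:
  node 3: 1 child(ren)
  node 5: 1 child(ren)
  node 39: 2 child(ren)
  node 38: 1 child(ren)
  node 9: 1 child(ren)
  node 25: 2 child(ren)
  node 11: 1 child(ren)
  node 15: 1 child(ren)
  node 18: 0 child(ren)
  node 36: 0 child(ren)
  node 40: 1 child(ren)
  node 48: 0 child(ren)
Matching nodes: [3, 5, 38, 9, 11, 15, 40]
Count of nodes with exactly one child: 7


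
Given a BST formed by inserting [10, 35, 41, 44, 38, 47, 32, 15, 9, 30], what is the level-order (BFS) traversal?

Tree insertion order: [10, 35, 41, 44, 38, 47, 32, 15, 9, 30]
Tree (level-order array): [10, 9, 35, None, None, 32, 41, 15, None, 38, 44, None, 30, None, None, None, 47]
BFS from the root, enqueuing left then right child of each popped node:
  queue [10] -> pop 10, enqueue [9, 35], visited so far: [10]
  queue [9, 35] -> pop 9, enqueue [none], visited so far: [10, 9]
  queue [35] -> pop 35, enqueue [32, 41], visited so far: [10, 9, 35]
  queue [32, 41] -> pop 32, enqueue [15], visited so far: [10, 9, 35, 32]
  queue [41, 15] -> pop 41, enqueue [38, 44], visited so far: [10, 9, 35, 32, 41]
  queue [15, 38, 44] -> pop 15, enqueue [30], visited so far: [10, 9, 35, 32, 41, 15]
  queue [38, 44, 30] -> pop 38, enqueue [none], visited so far: [10, 9, 35, 32, 41, 15, 38]
  queue [44, 30] -> pop 44, enqueue [47], visited so far: [10, 9, 35, 32, 41, 15, 38, 44]
  queue [30, 47] -> pop 30, enqueue [none], visited so far: [10, 9, 35, 32, 41, 15, 38, 44, 30]
  queue [47] -> pop 47, enqueue [none], visited so far: [10, 9, 35, 32, 41, 15, 38, 44, 30, 47]
Result: [10, 9, 35, 32, 41, 15, 38, 44, 30, 47]


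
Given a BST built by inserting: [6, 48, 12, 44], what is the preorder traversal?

Tree insertion order: [6, 48, 12, 44]
Tree (level-order array): [6, None, 48, 12, None, None, 44]
Preorder traversal: [6, 48, 12, 44]


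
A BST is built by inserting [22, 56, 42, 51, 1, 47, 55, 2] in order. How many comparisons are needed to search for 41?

Search path for 41: 22 -> 56 -> 42
Found: False
Comparisons: 3


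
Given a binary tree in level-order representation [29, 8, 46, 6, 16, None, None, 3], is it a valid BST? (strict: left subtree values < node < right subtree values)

Level-order array: [29, 8, 46, 6, 16, None, None, 3]
Validate using subtree bounds (lo, hi): at each node, require lo < value < hi,
then recurse left with hi=value and right with lo=value.
Preorder trace (stopping at first violation):
  at node 29 with bounds (-inf, +inf): OK
  at node 8 with bounds (-inf, 29): OK
  at node 6 with bounds (-inf, 8): OK
  at node 3 with bounds (-inf, 6): OK
  at node 16 with bounds (8, 29): OK
  at node 46 with bounds (29, +inf): OK
No violation found at any node.
Result: Valid BST


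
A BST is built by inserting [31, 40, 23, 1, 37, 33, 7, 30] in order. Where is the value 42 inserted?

Starting tree (level order): [31, 23, 40, 1, 30, 37, None, None, 7, None, None, 33]
Insertion path: 31 -> 40
Result: insert 42 as right child of 40
Final tree (level order): [31, 23, 40, 1, 30, 37, 42, None, 7, None, None, 33]


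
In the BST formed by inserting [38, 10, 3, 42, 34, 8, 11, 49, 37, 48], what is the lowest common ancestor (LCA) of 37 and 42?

Tree insertion order: [38, 10, 3, 42, 34, 8, 11, 49, 37, 48]
Tree (level-order array): [38, 10, 42, 3, 34, None, 49, None, 8, 11, 37, 48]
In a BST, the LCA of p=37, q=42 is the first node v on the
root-to-leaf path with p <= v <= q (go left if both < v, right if both > v).
Walk from root:
  at 38: 37 <= 38 <= 42, this is the LCA
LCA = 38


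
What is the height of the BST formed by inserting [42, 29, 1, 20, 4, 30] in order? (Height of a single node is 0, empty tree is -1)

Insertion order: [42, 29, 1, 20, 4, 30]
Tree (level-order array): [42, 29, None, 1, 30, None, 20, None, None, 4]
Compute height bottom-up (empty subtree = -1):
  height(4) = 1 + max(-1, -1) = 0
  height(20) = 1 + max(0, -1) = 1
  height(1) = 1 + max(-1, 1) = 2
  height(30) = 1 + max(-1, -1) = 0
  height(29) = 1 + max(2, 0) = 3
  height(42) = 1 + max(3, -1) = 4
Height = 4


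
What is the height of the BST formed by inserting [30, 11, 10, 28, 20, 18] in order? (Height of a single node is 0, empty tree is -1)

Insertion order: [30, 11, 10, 28, 20, 18]
Tree (level-order array): [30, 11, None, 10, 28, None, None, 20, None, 18]
Compute height bottom-up (empty subtree = -1):
  height(10) = 1 + max(-1, -1) = 0
  height(18) = 1 + max(-1, -1) = 0
  height(20) = 1 + max(0, -1) = 1
  height(28) = 1 + max(1, -1) = 2
  height(11) = 1 + max(0, 2) = 3
  height(30) = 1 + max(3, -1) = 4
Height = 4


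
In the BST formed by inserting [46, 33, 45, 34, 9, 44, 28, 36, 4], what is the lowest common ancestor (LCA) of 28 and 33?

Tree insertion order: [46, 33, 45, 34, 9, 44, 28, 36, 4]
Tree (level-order array): [46, 33, None, 9, 45, 4, 28, 34, None, None, None, None, None, None, 44, 36]
In a BST, the LCA of p=28, q=33 is the first node v on the
root-to-leaf path with p <= v <= q (go left if both < v, right if both > v).
Walk from root:
  at 46: both 28 and 33 < 46, go left
  at 33: 28 <= 33 <= 33, this is the LCA
LCA = 33


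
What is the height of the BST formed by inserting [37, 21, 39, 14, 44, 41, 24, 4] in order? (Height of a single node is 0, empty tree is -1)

Insertion order: [37, 21, 39, 14, 44, 41, 24, 4]
Tree (level-order array): [37, 21, 39, 14, 24, None, 44, 4, None, None, None, 41]
Compute height bottom-up (empty subtree = -1):
  height(4) = 1 + max(-1, -1) = 0
  height(14) = 1 + max(0, -1) = 1
  height(24) = 1 + max(-1, -1) = 0
  height(21) = 1 + max(1, 0) = 2
  height(41) = 1 + max(-1, -1) = 0
  height(44) = 1 + max(0, -1) = 1
  height(39) = 1 + max(-1, 1) = 2
  height(37) = 1 + max(2, 2) = 3
Height = 3


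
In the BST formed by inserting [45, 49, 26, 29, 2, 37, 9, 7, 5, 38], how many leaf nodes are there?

Tree built from: [45, 49, 26, 29, 2, 37, 9, 7, 5, 38]
Tree (level-order array): [45, 26, 49, 2, 29, None, None, None, 9, None, 37, 7, None, None, 38, 5]
Rule: A leaf has 0 children.
Per-node child counts:
  node 45: 2 child(ren)
  node 26: 2 child(ren)
  node 2: 1 child(ren)
  node 9: 1 child(ren)
  node 7: 1 child(ren)
  node 5: 0 child(ren)
  node 29: 1 child(ren)
  node 37: 1 child(ren)
  node 38: 0 child(ren)
  node 49: 0 child(ren)
Matching nodes: [5, 38, 49]
Count of leaf nodes: 3


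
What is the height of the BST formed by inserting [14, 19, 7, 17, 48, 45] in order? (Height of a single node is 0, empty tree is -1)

Insertion order: [14, 19, 7, 17, 48, 45]
Tree (level-order array): [14, 7, 19, None, None, 17, 48, None, None, 45]
Compute height bottom-up (empty subtree = -1):
  height(7) = 1 + max(-1, -1) = 0
  height(17) = 1 + max(-1, -1) = 0
  height(45) = 1 + max(-1, -1) = 0
  height(48) = 1 + max(0, -1) = 1
  height(19) = 1 + max(0, 1) = 2
  height(14) = 1 + max(0, 2) = 3
Height = 3


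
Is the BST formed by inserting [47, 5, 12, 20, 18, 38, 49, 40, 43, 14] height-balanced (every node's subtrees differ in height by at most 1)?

Tree (level-order array): [47, 5, 49, None, 12, None, None, None, 20, 18, 38, 14, None, None, 40, None, None, None, 43]
Definition: a tree is height-balanced if, at every node, |h(left) - h(right)| <= 1 (empty subtree has height -1).
Bottom-up per-node check:
  node 14: h_left=-1, h_right=-1, diff=0 [OK], height=0
  node 18: h_left=0, h_right=-1, diff=1 [OK], height=1
  node 43: h_left=-1, h_right=-1, diff=0 [OK], height=0
  node 40: h_left=-1, h_right=0, diff=1 [OK], height=1
  node 38: h_left=-1, h_right=1, diff=2 [FAIL (|-1-1|=2 > 1)], height=2
  node 20: h_left=1, h_right=2, diff=1 [OK], height=3
  node 12: h_left=-1, h_right=3, diff=4 [FAIL (|-1-3|=4 > 1)], height=4
  node 5: h_left=-1, h_right=4, diff=5 [FAIL (|-1-4|=5 > 1)], height=5
  node 49: h_left=-1, h_right=-1, diff=0 [OK], height=0
  node 47: h_left=5, h_right=0, diff=5 [FAIL (|5-0|=5 > 1)], height=6
Node 38 violates the condition: |-1 - 1| = 2 > 1.
Result: Not balanced


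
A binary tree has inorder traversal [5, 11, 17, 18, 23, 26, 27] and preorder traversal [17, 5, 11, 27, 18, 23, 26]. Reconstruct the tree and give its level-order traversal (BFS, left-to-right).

Inorder:  [5, 11, 17, 18, 23, 26, 27]
Preorder: [17, 5, 11, 27, 18, 23, 26]
Algorithm: preorder visits root first, so consume preorder in order;
for each root, split the current inorder slice at that value into
left-subtree inorder and right-subtree inorder, then recurse.
Recursive splits:
  root=17; inorder splits into left=[5, 11], right=[18, 23, 26, 27]
  root=5; inorder splits into left=[], right=[11]
  root=11; inorder splits into left=[], right=[]
  root=27; inorder splits into left=[18, 23, 26], right=[]
  root=18; inorder splits into left=[], right=[23, 26]
  root=23; inorder splits into left=[], right=[26]
  root=26; inorder splits into left=[], right=[]
Reconstructed level-order: [17, 5, 27, 11, 18, 23, 26]
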